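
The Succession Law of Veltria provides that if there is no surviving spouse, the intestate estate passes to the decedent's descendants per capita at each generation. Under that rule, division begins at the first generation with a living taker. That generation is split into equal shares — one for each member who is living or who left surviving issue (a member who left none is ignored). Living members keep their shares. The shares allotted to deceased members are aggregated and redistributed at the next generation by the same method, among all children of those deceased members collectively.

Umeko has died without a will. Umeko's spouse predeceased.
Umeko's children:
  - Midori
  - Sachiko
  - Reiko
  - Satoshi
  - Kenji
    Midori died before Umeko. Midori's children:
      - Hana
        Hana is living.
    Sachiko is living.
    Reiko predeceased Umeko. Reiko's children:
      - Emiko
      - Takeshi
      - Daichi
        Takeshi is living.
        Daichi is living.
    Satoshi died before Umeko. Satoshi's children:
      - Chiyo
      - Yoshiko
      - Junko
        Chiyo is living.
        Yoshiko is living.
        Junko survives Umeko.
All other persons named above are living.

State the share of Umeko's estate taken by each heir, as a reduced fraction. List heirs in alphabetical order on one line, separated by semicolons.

Chiyo 3/35; Daichi 3/35; Emiko 3/35; Hana 3/35; Junko 3/35; Kenji 1/5; Sachiko 1/5; Takeshi 3/35; Yoshiko 3/35

There is no surviving spouse, so the entire estate passes to Umeko's descendants per capita at each generation.
At generation 1 (Midori, Sachiko, Reiko, Satoshi, Kenji) there are 5 shares of (1)/5 = 1/5 each.
Living: Sachiko and Kenji — each takes 1/5.
Deceased: Midori, Reiko, and Satoshi. Their combined 3/5 is pooled and carried to generation 2.
At generation 2 (Hana, Emiko, Takeshi, Daichi, Chiyo, Yoshiko, Junko) there are 7 shares of (3/5)/7 = 3/35 each.
Living: Hana, Emiko, Takeshi, Daichi, Chiyo, Yoshiko, and Junko — each takes 3/35.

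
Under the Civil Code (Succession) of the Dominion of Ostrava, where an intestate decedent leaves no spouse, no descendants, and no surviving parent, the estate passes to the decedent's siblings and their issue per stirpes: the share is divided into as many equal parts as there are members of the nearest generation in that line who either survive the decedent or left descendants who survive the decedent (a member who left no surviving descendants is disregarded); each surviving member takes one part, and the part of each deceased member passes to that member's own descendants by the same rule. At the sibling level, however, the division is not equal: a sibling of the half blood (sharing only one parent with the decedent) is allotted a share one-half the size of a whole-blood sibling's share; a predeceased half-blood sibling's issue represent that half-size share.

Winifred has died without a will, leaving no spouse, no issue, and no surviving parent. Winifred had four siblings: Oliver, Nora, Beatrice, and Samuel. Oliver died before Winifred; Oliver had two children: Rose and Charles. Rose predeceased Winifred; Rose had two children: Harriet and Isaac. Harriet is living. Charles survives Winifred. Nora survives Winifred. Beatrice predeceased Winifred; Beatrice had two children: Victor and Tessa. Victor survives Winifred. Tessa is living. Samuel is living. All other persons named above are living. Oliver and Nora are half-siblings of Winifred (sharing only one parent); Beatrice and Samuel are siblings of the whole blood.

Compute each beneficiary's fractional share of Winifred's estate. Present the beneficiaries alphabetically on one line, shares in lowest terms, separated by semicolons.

Charles 1/12; Harriet 1/24; Isaac 1/24; Nora 1/6; Samuel 1/3; Tessa 1/6; Victor 1/6

No spouse, descendants, or parent survives, so the estate passes to Winifred's siblings per stirpes.
Half-blood siblings count for one-half the weight of whole-blood siblings at the initial division.
Dividing 1 in proportion to weights (total weight 3): Oliver (weight 1/2) → 1/6; Nora (weight 1/2) → 1/6; Beatrice (weight 1) → 1/3; Samuel (weight 1) → 1/3.
Oliver predeceased; the 1/6 allotted to Oliver's branch passes to Oliver's issue by representation.
The 1/6 is divided into 2 equal shares of 1/12 among Rose, Charles.
Rose predeceased; the 1/12 allotted to Rose's branch passes to Rose's issue by representation.
The 1/12 is divided into 2 equal shares of 1/24 among Harriet, Isaac.
Harriet is living and takes 1/24.
Isaac is living and takes 1/24.
Charles is living and takes 1/12.
Nora is living and takes 1/6.
Beatrice predeceased; the 1/3 allotted to Beatrice's branch passes to Beatrice's issue by representation.
The 1/3 is divided into 2 equal shares of 1/6 among Victor, Tessa.
Victor is living and takes 1/6.
Tessa is living and takes 1/6.
Samuel is living and takes 1/3.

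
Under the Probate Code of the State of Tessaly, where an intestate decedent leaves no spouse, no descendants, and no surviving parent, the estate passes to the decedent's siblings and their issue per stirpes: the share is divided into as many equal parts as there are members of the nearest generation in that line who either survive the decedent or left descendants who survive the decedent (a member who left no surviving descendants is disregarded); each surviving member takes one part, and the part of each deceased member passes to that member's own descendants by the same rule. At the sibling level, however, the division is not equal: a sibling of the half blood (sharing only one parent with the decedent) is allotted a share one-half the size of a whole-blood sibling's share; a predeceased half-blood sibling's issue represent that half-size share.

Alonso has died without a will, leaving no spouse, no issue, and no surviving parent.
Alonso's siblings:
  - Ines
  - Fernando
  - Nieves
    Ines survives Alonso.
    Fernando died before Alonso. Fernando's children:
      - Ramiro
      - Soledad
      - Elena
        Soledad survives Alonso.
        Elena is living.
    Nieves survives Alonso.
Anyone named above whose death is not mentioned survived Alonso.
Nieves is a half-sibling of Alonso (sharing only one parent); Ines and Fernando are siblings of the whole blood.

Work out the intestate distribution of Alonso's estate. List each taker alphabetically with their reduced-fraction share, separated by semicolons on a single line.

No spouse, descendants, or parent survives, so the estate passes to Alonso's siblings per stirpes.
Half-blood siblings count for one-half the weight of whole-blood siblings at the initial division.
Dividing 1 in proportion to weights (total weight 5/2): Ines (weight 1) → 2/5; Fernando (weight 1) → 2/5; Nieves (weight 1/2) → 1/5.
Ines is living and takes 2/5.
Fernando predeceased; the 2/5 allotted to Fernando's branch passes to Fernando's issue by representation.
The 2/5 is divided into 3 equal shares of 2/15 among Ramiro, Soledad, Elena.
Ramiro is living and takes 2/15.
Soledad is living and takes 2/15.
Elena is living and takes 2/15.
Nieves is living and takes 1/5.

Elena 2/15; Ines 2/5; Nieves 1/5; Ramiro 2/15; Soledad 2/15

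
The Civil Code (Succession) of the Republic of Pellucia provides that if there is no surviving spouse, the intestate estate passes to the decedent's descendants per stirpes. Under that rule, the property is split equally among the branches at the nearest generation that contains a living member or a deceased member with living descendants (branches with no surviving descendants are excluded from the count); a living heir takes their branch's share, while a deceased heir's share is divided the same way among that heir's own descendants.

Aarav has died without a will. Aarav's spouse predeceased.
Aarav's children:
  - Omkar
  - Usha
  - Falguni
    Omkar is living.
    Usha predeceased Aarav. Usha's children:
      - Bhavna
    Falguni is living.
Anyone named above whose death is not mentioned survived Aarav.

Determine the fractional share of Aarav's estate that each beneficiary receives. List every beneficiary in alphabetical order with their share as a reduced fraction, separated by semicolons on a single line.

Bhavna 1/3; Falguni 1/3; Omkar 1/3

There is no surviving spouse, so the entire estate passes to Aarav's descendants per stirpes.
The estate is divided into 3 equal shares of 1/3 among Omkar, Usha, Falguni.
Omkar is living and takes 1/3.
Usha predeceased; the 1/3 allotted to Usha's branch passes to Usha's issue by representation.
Bhavna is the sole taker at this level and receives the full 1/3.
Falguni is living and takes 1/3.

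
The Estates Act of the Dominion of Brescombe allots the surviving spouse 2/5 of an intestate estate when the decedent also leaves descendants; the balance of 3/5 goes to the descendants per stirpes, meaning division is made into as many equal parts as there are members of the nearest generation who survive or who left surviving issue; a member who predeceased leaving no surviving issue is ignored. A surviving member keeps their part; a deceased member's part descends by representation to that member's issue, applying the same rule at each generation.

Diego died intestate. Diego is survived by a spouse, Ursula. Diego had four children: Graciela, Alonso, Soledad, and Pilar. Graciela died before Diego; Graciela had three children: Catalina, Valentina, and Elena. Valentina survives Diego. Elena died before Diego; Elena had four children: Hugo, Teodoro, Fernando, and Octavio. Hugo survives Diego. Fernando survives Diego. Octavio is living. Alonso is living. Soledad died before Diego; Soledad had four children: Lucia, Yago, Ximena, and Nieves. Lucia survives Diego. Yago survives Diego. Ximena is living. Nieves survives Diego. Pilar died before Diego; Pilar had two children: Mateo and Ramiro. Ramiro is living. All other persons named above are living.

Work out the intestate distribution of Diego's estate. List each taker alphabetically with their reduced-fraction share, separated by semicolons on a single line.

Alonso 3/20; Catalina 1/20; Fernando 1/80; Hugo 1/80; Lucia 3/80; Mateo 3/40; Nieves 3/80; Octavio 1/80; Ramiro 3/40; Teodoro 1/80; Ursula 2/5; Valentina 1/20; Ximena 3/80; Yago 3/80

Ursula, as surviving spouse, takes 2/5.
The remaining 3/5 passes to Diego's descendants per stirpes.
The 3/5 is divided into 4 equal shares of 3/20 among Graciela, Alonso, Soledad, Pilar.
Graciela predeceased; the 3/20 allotted to Graciela's branch passes to Graciela's issue by representation.
The 3/20 is divided into 3 equal shares of 1/20 among Catalina, Valentina, Elena.
Catalina is living and takes 1/20.
Valentina is living and takes 1/20.
Elena predeceased; the 1/20 allotted to Elena's branch passes to Elena's issue by representation.
The 1/20 is divided into 4 equal shares of 1/80 among Hugo, Teodoro, Fernando, Octavio.
Hugo is living and takes 1/80.
Teodoro is living and takes 1/80.
Fernando is living and takes 1/80.
Octavio is living and takes 1/80.
Alonso is living and takes 3/20.
Soledad predeceased; the 3/20 allotted to Soledad's branch passes to Soledad's issue by representation.
The 3/20 is divided into 4 equal shares of 3/80 among Lucia, Yago, Ximena, Nieves.
Lucia is living and takes 3/80.
Yago is living and takes 3/80.
Ximena is living and takes 3/80.
Nieves is living and takes 3/80.
Pilar predeceased; the 3/20 allotted to Pilar's branch passes to Pilar's issue by representation.
The 3/20 is divided into 2 equal shares of 3/40 among Mateo, Ramiro.
Mateo is living and takes 3/40.
Ramiro is living and takes 3/40.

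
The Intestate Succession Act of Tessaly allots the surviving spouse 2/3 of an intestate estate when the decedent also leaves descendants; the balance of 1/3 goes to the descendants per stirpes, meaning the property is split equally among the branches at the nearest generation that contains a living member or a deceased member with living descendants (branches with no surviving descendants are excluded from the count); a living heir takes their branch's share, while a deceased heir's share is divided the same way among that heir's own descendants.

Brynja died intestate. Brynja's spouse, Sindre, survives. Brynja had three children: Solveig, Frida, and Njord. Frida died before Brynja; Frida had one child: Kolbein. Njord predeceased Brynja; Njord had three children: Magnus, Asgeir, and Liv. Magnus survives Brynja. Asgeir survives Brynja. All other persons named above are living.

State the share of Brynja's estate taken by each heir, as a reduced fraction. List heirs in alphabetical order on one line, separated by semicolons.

Sindre, as surviving spouse, takes 2/3.
The remaining 1/3 passes to Brynja's descendants per stirpes.
The 1/3 is divided into 3 equal shares of 1/9 among Solveig, Frida, Njord.
Solveig is living and takes 1/9.
Frida predeceased; the 1/9 allotted to Frida's branch passes to Frida's issue by representation.
Kolbein is the sole taker at this level and receives the full 1/9.
Njord predeceased; the 1/9 allotted to Njord's branch passes to Njord's issue by representation.
The 1/9 is divided into 3 equal shares of 1/27 among Magnus, Asgeir, Liv.
Magnus is living and takes 1/27.
Asgeir is living and takes 1/27.
Liv is living and takes 1/27.

Asgeir 1/27; Kolbein 1/9; Liv 1/27; Magnus 1/27; Sindre 2/3; Solveig 1/9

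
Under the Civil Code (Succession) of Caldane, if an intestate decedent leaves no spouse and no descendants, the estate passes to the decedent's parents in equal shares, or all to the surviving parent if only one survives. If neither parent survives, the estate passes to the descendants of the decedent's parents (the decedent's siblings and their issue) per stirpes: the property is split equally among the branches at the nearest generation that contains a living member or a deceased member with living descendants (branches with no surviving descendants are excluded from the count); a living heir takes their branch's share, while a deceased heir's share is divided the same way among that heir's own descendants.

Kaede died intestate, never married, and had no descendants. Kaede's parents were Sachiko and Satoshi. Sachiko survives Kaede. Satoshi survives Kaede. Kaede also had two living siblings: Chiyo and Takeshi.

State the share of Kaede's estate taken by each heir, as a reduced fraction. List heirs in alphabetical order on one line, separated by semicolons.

Both parents survive, so Sachiko and Satoshi each take 1/2. The siblings take nothing because a surviving parent has priority.

Sachiko 1/2; Satoshi 1/2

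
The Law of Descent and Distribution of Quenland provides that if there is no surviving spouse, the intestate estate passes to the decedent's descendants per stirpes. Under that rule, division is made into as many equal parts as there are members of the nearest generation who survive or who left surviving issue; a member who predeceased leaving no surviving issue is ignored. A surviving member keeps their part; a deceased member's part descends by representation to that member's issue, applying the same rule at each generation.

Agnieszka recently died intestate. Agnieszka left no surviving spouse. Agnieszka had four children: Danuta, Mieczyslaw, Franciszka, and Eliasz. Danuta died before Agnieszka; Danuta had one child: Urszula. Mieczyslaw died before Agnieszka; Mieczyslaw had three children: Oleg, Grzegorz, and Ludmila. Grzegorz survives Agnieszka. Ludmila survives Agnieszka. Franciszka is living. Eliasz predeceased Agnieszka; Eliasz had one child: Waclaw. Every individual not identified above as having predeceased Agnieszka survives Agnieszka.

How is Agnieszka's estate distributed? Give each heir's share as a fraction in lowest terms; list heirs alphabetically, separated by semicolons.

Franciszka 1/4; Grzegorz 1/12; Ludmila 1/12; Oleg 1/12; Urszula 1/4; Waclaw 1/4

There is no surviving spouse, so the entire estate passes to Agnieszka's descendants per stirpes.
The estate is divided into 4 equal shares of 1/4 among Danuta, Mieczyslaw, Franciszka, Eliasz.
Danuta predeceased; the 1/4 allotted to Danuta's branch passes to Danuta's issue by representation.
Urszula is the sole taker at this level and receives the full 1/4.
Mieczyslaw predeceased; the 1/4 allotted to Mieczyslaw's branch passes to Mieczyslaw's issue by representation.
The 1/4 is divided into 3 equal shares of 1/12 among Oleg, Grzegorz, Ludmila.
Oleg is living and takes 1/12.
Grzegorz is living and takes 1/12.
Ludmila is living and takes 1/12.
Franciszka is living and takes 1/4.
Eliasz predeceased; the 1/4 allotted to Eliasz's branch passes to Eliasz's issue by representation.
Waclaw is the sole taker at this level and receives the full 1/4.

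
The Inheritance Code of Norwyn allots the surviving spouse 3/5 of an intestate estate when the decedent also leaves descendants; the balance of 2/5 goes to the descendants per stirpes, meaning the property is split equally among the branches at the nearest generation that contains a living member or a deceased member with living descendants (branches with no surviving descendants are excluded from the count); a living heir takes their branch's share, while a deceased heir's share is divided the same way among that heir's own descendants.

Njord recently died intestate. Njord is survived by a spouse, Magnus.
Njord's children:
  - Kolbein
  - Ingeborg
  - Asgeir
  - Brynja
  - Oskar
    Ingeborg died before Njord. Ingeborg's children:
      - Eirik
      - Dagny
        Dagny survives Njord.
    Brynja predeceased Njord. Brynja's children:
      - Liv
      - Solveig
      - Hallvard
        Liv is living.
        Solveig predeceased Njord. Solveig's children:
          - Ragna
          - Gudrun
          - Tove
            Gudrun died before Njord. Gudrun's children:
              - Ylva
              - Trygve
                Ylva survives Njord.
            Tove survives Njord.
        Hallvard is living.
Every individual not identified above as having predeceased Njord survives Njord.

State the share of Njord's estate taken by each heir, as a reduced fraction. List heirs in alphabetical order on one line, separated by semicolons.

Magnus, as surviving spouse, takes 3/5.
The remaining 2/5 passes to Njord's descendants per stirpes.
The 2/5 is divided into 5 equal shares of 2/25 among Kolbein, Ingeborg, Asgeir, Brynja, Oskar.
Kolbein is living and takes 2/25.
Ingeborg predeceased; the 2/25 allotted to Ingeborg's branch passes to Ingeborg's issue by representation.
The 2/25 is divided into 2 equal shares of 1/25 among Eirik, Dagny.
Eirik is living and takes 1/25.
Dagny is living and takes 1/25.
Asgeir is living and takes 2/25.
Brynja predeceased; the 2/25 allotted to Brynja's branch passes to Brynja's issue by representation.
The 2/25 is divided into 3 equal shares of 2/75 among Liv, Solveig, Hallvard.
Liv is living and takes 2/75.
Solveig predeceased; the 2/75 allotted to Solveig's branch passes to Solveig's issue by representation.
The 2/75 is divided into 3 equal shares of 2/225 among Ragna, Gudrun, Tove.
Ragna is living and takes 2/225.
Gudrun predeceased; the 2/225 allotted to Gudrun's branch passes to Gudrun's issue by representation.
The 2/225 is divided into 2 equal shares of 1/225 among Ylva, Trygve.
Ylva is living and takes 1/225.
Trygve is living and takes 1/225.
Tove is living and takes 2/225.
Hallvard is living and takes 2/75.
Oskar is living and takes 2/25.

Asgeir 2/25; Dagny 1/25; Eirik 1/25; Hallvard 2/75; Kolbein 2/25; Liv 2/75; Magnus 3/5; Oskar 2/25; Ragna 2/225; Tove 2/225; Trygve 1/225; Ylva 1/225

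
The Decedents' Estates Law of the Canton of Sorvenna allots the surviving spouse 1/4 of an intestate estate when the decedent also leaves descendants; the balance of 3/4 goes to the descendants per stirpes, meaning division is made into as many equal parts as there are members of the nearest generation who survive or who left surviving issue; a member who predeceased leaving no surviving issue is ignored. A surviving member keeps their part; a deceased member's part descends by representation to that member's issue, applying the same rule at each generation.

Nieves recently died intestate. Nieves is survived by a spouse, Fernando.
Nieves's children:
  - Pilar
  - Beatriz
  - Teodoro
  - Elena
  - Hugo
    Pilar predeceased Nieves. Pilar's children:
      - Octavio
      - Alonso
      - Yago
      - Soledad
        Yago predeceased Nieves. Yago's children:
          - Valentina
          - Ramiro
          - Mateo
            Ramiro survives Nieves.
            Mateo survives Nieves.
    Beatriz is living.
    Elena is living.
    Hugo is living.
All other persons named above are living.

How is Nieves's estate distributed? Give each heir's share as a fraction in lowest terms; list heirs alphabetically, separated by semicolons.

Fernando, as surviving spouse, takes 1/4.
The remaining 3/4 passes to Nieves's descendants per stirpes.
The 3/4 is divided into 5 equal shares of 3/20 among Pilar, Beatriz, Teodoro, Elena, Hugo.
Pilar predeceased; the 3/20 allotted to Pilar's branch passes to Pilar's issue by representation.
The 3/20 is divided into 4 equal shares of 3/80 among Octavio, Alonso, Yago, Soledad.
Octavio is living and takes 3/80.
Alonso is living and takes 3/80.
Yago predeceased; the 3/80 allotted to Yago's branch passes to Yago's issue by representation.
The 3/80 is divided into 3 equal shares of 1/80 among Valentina, Ramiro, Mateo.
Valentina is living and takes 1/80.
Ramiro is living and takes 1/80.
Mateo is living and takes 1/80.
Soledad is living and takes 3/80.
Beatriz is living and takes 3/20.
Teodoro is living and takes 3/20.
Elena is living and takes 3/20.
Hugo is living and takes 3/20.

Alonso 3/80; Beatriz 3/20; Elena 3/20; Fernando 1/4; Hugo 3/20; Mateo 1/80; Octavio 3/80; Ramiro 1/80; Soledad 3/80; Teodoro 3/20; Valentina 1/80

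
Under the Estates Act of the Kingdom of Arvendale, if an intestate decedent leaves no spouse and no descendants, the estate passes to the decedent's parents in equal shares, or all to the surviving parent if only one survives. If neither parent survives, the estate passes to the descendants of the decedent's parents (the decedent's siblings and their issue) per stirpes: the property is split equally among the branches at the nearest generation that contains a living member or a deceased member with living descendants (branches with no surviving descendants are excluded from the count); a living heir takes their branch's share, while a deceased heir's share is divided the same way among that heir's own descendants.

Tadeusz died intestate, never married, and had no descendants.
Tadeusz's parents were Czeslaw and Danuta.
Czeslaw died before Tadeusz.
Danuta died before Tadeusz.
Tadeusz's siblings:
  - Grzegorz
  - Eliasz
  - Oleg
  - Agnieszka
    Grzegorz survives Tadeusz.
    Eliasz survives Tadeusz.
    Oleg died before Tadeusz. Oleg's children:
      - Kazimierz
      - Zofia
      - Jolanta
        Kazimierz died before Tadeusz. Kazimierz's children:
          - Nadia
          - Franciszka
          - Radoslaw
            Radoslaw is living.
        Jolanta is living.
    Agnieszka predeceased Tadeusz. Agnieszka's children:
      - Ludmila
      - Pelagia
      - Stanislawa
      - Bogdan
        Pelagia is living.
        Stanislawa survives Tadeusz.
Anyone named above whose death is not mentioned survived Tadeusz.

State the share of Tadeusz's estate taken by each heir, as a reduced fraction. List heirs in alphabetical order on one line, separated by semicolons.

Neither parent survives and there are no descendants, so the estate passes to Tadeusz's siblings and their issue per stirpes.
The estate is divided into 4 equal shares of 1/4 among Grzegorz, Eliasz, Oleg, Agnieszka.
Grzegorz is living and takes 1/4.
Eliasz is living and takes 1/4.
Oleg predeceased; the 1/4 allotted to Oleg's branch passes to Oleg's issue by representation.
The 1/4 is divided into 3 equal shares of 1/12 among Kazimierz, Zofia, Jolanta.
Kazimierz predeceased; the 1/12 allotted to Kazimierz's branch passes to Kazimierz's issue by representation.
The 1/12 is divided into 3 equal shares of 1/36 among Nadia, Franciszka, Radoslaw.
Nadia is living and takes 1/36.
Franciszka is living and takes 1/36.
Radoslaw is living and takes 1/36.
Zofia is living and takes 1/12.
Jolanta is living and takes 1/12.
Agnieszka predeceased; the 1/4 allotted to Agnieszka's branch passes to Agnieszka's issue by representation.
The 1/4 is divided into 4 equal shares of 1/16 among Ludmila, Pelagia, Stanislawa, Bogdan.
Ludmila is living and takes 1/16.
Pelagia is living and takes 1/16.
Stanislawa is living and takes 1/16.
Bogdan is living and takes 1/16.

Bogdan 1/16; Eliasz 1/4; Franciszka 1/36; Grzegorz 1/4; Jolanta 1/12; Ludmila 1/16; Nadia 1/36; Pelagia 1/16; Radoslaw 1/36; Stanislawa 1/16; Zofia 1/12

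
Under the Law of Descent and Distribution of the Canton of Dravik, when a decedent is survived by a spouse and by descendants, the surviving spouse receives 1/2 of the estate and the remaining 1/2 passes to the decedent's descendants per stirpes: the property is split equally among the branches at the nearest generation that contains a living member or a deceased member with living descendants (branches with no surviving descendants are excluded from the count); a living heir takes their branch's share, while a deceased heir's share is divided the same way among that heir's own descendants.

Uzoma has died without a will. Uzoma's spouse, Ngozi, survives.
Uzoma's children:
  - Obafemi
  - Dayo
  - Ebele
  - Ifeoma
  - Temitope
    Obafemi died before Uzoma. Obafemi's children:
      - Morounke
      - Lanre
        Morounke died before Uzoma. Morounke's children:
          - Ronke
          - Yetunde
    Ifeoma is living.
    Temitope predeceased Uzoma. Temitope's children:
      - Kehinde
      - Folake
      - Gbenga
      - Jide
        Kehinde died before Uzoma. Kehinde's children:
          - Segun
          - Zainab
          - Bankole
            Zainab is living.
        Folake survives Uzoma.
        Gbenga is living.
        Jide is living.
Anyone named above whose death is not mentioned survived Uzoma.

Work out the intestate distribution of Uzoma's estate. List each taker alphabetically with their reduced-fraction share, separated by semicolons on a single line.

Bankole 1/120; Dayo 1/10; Ebele 1/10; Folake 1/40; Gbenga 1/40; Ifeoma 1/10; Jide 1/40; Lanre 1/20; Ngozi 1/2; Ronke 1/40; Segun 1/120; Yetunde 1/40; Zainab 1/120

Ngozi, as surviving spouse, takes 1/2.
The remaining 1/2 passes to Uzoma's descendants per stirpes.
The 1/2 is divided into 5 equal shares of 1/10 among Obafemi, Dayo, Ebele, Ifeoma, Temitope.
Obafemi predeceased; the 1/10 allotted to Obafemi's branch passes to Obafemi's issue by representation.
The 1/10 is divided into 2 equal shares of 1/20 among Morounke, Lanre.
Morounke predeceased; the 1/20 allotted to Morounke's branch passes to Morounke's issue by representation.
The 1/20 is divided into 2 equal shares of 1/40 among Ronke, Yetunde.
Ronke is living and takes 1/40.
Yetunde is living and takes 1/40.
Lanre is living and takes 1/20.
Dayo is living and takes 1/10.
Ebele is living and takes 1/10.
Ifeoma is living and takes 1/10.
Temitope predeceased; the 1/10 allotted to Temitope's branch passes to Temitope's issue by representation.
The 1/10 is divided into 4 equal shares of 1/40 among Kehinde, Folake, Gbenga, Jide.
Kehinde predeceased; the 1/40 allotted to Kehinde's branch passes to Kehinde's issue by representation.
The 1/40 is divided into 3 equal shares of 1/120 among Segun, Zainab, Bankole.
Segun is living and takes 1/120.
Zainab is living and takes 1/120.
Bankole is living and takes 1/120.
Folake is living and takes 1/40.
Gbenga is living and takes 1/40.
Jide is living and takes 1/40.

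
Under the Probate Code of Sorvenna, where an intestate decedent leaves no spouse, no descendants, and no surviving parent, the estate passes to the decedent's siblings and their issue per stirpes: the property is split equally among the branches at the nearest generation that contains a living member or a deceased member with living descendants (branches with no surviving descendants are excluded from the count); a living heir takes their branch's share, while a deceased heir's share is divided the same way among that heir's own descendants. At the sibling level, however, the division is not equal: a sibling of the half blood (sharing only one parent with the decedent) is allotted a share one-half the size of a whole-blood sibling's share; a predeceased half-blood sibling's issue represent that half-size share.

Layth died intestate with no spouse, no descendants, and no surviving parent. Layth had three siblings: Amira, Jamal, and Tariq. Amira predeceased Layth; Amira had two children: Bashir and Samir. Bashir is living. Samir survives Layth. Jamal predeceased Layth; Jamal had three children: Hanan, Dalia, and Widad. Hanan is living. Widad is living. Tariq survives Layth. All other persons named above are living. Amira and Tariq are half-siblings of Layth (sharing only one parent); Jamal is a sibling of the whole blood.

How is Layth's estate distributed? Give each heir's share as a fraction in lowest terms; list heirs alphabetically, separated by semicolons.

Bashir 1/8; Dalia 1/6; Hanan 1/6; Samir 1/8; Tariq 1/4; Widad 1/6

No spouse, descendants, or parent survives, so the estate passes to Layth's siblings per stirpes.
Half-blood siblings count for one-half the weight of whole-blood siblings at the initial division.
Dividing 1 in proportion to weights (total weight 2): Amira (weight 1/2) → 1/4; Jamal (weight 1) → 1/2; Tariq (weight 1/2) → 1/4.
Amira predeceased; the 1/4 allotted to Amira's branch passes to Amira's issue by representation.
The 1/4 is divided into 2 equal shares of 1/8 among Bashir, Samir.
Bashir is living and takes 1/8.
Samir is living and takes 1/8.
Jamal predeceased; the 1/2 allotted to Jamal's branch passes to Jamal's issue by representation.
The 1/2 is divided into 3 equal shares of 1/6 among Hanan, Dalia, Widad.
Hanan is living and takes 1/6.
Dalia is living and takes 1/6.
Widad is living and takes 1/6.
Tariq is living and takes 1/4.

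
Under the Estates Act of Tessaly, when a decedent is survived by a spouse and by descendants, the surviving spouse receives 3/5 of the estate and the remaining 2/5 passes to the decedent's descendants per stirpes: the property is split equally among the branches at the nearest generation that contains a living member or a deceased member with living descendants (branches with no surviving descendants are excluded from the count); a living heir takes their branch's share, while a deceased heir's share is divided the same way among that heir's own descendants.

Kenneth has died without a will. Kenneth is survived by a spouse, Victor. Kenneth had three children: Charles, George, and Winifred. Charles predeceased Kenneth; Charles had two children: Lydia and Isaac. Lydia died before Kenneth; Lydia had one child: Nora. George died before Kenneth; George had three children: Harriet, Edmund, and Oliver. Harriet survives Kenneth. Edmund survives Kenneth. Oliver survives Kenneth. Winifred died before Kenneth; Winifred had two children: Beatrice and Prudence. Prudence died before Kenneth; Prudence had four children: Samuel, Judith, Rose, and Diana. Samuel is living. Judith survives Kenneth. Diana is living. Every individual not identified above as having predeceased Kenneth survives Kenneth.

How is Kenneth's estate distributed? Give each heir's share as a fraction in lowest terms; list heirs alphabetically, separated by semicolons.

Beatrice 1/15; Diana 1/60; Edmund 2/45; Harriet 2/45; Isaac 1/15; Judith 1/60; Nora 1/15; Oliver 2/45; Rose 1/60; Samuel 1/60; Victor 3/5

Victor, as surviving spouse, takes 3/5.
The remaining 2/5 passes to Kenneth's descendants per stirpes.
The 2/5 is divided into 3 equal shares of 2/15 among Charles, George, Winifred.
Charles predeceased; the 2/15 allotted to Charles's branch passes to Charles's issue by representation.
The 2/15 is divided into 2 equal shares of 1/15 among Lydia, Isaac.
Lydia predeceased; the 1/15 allotted to Lydia's branch passes to Lydia's issue by representation.
Nora is the sole taker at this level and receives the full 1/15.
Isaac is living and takes 1/15.
George predeceased; the 2/15 allotted to George's branch passes to George's issue by representation.
The 2/15 is divided into 3 equal shares of 2/45 among Harriet, Edmund, Oliver.
Harriet is living and takes 2/45.
Edmund is living and takes 2/45.
Oliver is living and takes 2/45.
Winifred predeceased; the 2/15 allotted to Winifred's branch passes to Winifred's issue by representation.
The 2/15 is divided into 2 equal shares of 1/15 among Beatrice, Prudence.
Beatrice is living and takes 1/15.
Prudence predeceased; the 1/15 allotted to Prudence's branch passes to Prudence's issue by representation.
The 1/15 is divided into 4 equal shares of 1/60 among Samuel, Judith, Rose, Diana.
Samuel is living and takes 1/60.
Judith is living and takes 1/60.
Rose is living and takes 1/60.
Diana is living and takes 1/60.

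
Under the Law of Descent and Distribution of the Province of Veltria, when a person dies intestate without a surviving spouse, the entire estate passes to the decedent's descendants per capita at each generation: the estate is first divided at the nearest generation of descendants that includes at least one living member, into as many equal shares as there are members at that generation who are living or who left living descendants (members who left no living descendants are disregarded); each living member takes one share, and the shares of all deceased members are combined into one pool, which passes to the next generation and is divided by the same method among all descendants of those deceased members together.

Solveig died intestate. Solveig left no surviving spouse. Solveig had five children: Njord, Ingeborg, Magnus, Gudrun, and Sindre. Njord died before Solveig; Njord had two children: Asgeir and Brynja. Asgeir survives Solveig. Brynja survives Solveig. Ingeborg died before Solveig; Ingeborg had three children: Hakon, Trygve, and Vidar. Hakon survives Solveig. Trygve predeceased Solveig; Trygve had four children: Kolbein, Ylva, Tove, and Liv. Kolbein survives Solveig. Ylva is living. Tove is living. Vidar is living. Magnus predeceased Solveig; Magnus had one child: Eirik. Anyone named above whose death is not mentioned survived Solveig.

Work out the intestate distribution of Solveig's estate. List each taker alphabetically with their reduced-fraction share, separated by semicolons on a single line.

There is no surviving spouse, so the entire estate passes to Solveig's descendants per capita at each generation.
At generation 1 (Njord, Ingeborg, Magnus, Gudrun, Sindre) there are 5 shares of (1)/5 = 1/5 each.
Living: Gudrun and Sindre — each takes 1/5.
Deceased: Njord, Ingeborg, and Magnus. Their combined 3/5 is pooled and carried to generation 2.
At generation 2 (Asgeir, Brynja, Hakon, Trygve, Vidar, Eirik) there are 6 shares of (3/5)/6 = 1/10 each.
Living: Asgeir, Brynja, Hakon, Vidar, and Eirik — each takes 1/10.
Deceased: Trygve. That 1/10 share is carried to generation 3.
At generation 3 (Kolbein, Ylva, Tove, Liv) there are 4 shares of (1/10)/4 = 1/40 each.
Living: Kolbein, Ylva, Tove, and Liv — each takes 1/40.

Asgeir 1/10; Brynja 1/10; Eirik 1/10; Gudrun 1/5; Hakon 1/10; Kolbein 1/40; Liv 1/40; Sindre 1/5; Tove 1/40; Vidar 1/10; Ylva 1/40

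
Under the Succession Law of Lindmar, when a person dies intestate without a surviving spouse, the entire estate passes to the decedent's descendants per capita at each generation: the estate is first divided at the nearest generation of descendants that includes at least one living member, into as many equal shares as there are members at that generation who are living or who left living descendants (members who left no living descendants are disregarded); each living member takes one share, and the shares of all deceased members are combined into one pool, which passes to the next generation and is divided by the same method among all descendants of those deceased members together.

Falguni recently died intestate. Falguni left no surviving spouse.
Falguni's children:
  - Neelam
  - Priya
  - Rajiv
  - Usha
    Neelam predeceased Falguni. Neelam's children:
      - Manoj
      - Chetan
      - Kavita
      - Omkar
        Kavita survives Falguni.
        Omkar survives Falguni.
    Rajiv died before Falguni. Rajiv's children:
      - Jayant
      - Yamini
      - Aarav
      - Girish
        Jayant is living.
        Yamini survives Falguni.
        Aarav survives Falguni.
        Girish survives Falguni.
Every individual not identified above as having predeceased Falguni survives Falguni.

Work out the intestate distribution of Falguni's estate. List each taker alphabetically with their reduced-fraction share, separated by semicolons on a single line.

Aarav 1/16; Chetan 1/16; Girish 1/16; Jayant 1/16; Kavita 1/16; Manoj 1/16; Omkar 1/16; Priya 1/4; Usha 1/4; Yamini 1/16

There is no surviving spouse, so the entire estate passes to Falguni's descendants per capita at each generation.
At generation 1 (Neelam, Priya, Rajiv, Usha) there are 4 shares of (1)/4 = 1/4 each.
Living: Priya and Usha — each takes 1/4.
Deceased: Neelam and Rajiv. Their combined 1/2 is pooled and carried to generation 2.
At generation 2 (Manoj, Chetan, Kavita, Omkar, Jayant, Yamini, Aarav, Girish) there are 8 shares of (1/2)/8 = 1/16 each.
Living: Manoj, Chetan, Kavita, Omkar, Jayant, Yamini, Aarav, and Girish — each takes 1/16.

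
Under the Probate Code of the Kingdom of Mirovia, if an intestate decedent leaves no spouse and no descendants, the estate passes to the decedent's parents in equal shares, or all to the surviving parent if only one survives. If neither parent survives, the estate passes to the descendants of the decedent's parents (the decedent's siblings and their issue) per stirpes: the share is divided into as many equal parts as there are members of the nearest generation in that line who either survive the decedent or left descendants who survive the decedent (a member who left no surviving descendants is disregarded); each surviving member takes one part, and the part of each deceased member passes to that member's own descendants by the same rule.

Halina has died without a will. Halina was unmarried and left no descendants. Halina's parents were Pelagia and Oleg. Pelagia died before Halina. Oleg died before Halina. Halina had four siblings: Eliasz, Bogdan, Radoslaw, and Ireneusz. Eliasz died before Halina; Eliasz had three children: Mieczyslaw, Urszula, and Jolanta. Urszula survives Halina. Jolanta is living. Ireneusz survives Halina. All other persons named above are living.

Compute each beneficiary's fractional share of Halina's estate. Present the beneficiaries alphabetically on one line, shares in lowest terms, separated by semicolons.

Neither parent survives and there are no descendants, so the estate passes to Halina's siblings and their issue per stirpes.
The estate is divided into 4 equal shares of 1/4 among Eliasz, Bogdan, Radoslaw, Ireneusz.
Eliasz predeceased; the 1/4 allotted to Eliasz's branch passes to Eliasz's issue by representation.
The 1/4 is divided into 3 equal shares of 1/12 among Mieczyslaw, Urszula, Jolanta.
Mieczyslaw is living and takes 1/12.
Urszula is living and takes 1/12.
Jolanta is living and takes 1/12.
Bogdan is living and takes 1/4.
Radoslaw is living and takes 1/4.
Ireneusz is living and takes 1/4.

Bogdan 1/4; Ireneusz 1/4; Jolanta 1/12; Mieczyslaw 1/12; Radoslaw 1/4; Urszula 1/12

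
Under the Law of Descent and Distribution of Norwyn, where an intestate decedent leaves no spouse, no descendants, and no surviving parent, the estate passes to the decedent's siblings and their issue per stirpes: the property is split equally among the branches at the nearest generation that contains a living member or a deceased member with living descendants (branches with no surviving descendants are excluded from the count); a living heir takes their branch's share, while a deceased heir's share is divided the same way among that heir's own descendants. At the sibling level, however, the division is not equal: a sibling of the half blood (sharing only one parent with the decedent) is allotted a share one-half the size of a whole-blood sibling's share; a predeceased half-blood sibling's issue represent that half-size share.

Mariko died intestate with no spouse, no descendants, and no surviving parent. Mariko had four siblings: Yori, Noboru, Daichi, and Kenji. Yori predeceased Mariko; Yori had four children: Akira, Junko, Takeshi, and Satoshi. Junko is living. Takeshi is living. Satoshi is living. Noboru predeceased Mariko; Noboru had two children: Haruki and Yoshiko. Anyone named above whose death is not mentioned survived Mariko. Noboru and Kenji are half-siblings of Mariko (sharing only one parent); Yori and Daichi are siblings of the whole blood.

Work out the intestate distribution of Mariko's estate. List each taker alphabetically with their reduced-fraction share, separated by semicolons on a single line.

Akira 1/12; Daichi 1/3; Haruki 1/12; Junko 1/12; Kenji 1/6; Satoshi 1/12; Takeshi 1/12; Yoshiko 1/12

No spouse, descendants, or parent survives, so the estate passes to Mariko's siblings per stirpes.
Half-blood siblings count for one-half the weight of whole-blood siblings at the initial division.
Dividing 1 in proportion to weights (total weight 3): Yori (weight 1) → 1/3; Noboru (weight 1/2) → 1/6; Daichi (weight 1) → 1/3; Kenji (weight 1/2) → 1/6.
Yori predeceased; the 1/3 allotted to Yori's branch passes to Yori's issue by representation.
The 1/3 is divided into 4 equal shares of 1/12 among Akira, Junko, Takeshi, Satoshi.
Akira is living and takes 1/12.
Junko is living and takes 1/12.
Takeshi is living and takes 1/12.
Satoshi is living and takes 1/12.
Noboru predeceased; the 1/6 allotted to Noboru's branch passes to Noboru's issue by representation.
The 1/6 is divided into 2 equal shares of 1/12 among Haruki, Yoshiko.
Haruki is living and takes 1/12.
Yoshiko is living and takes 1/12.
Daichi is living and takes 1/3.
Kenji is living and takes 1/6.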